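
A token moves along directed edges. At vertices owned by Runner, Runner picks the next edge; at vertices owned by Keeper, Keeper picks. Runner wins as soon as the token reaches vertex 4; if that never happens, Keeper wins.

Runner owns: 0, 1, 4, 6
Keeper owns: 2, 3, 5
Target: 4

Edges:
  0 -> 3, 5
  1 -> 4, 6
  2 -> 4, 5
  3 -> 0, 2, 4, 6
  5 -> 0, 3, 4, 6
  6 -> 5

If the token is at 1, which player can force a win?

A0 = {4}
A1: add {1} — 1 (Runner) has 1→4.
A2 = A1; e.g. 0 (Runner) has no edge into A1. Fixed point.
1 ∈ A1, so Runner can force the target.

Runner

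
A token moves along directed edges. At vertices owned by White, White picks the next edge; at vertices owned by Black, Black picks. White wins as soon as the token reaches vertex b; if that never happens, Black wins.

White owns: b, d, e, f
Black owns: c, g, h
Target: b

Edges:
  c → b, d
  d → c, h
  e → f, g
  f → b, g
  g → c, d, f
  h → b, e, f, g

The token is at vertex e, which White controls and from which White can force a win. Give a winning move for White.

f

A0 = {b}
A1: add {f} — f (White) has f→b.
A2: add {e} — e (White) has e→f.
A3 = A2; e.g. c (Black) can still go to d. Fixed point.
From e, successor f is in the attractor (rank 1); the other successor g is not.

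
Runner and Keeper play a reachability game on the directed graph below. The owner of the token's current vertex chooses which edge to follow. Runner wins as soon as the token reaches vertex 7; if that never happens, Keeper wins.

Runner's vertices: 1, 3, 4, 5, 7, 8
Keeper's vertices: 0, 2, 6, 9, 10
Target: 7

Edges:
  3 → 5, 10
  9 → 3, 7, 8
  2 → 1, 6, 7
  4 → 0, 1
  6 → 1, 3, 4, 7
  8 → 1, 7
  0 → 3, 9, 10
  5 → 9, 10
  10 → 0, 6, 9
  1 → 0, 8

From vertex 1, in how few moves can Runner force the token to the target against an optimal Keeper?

2

A0 = {7}
A1: add {8} — 8 (Runner) has 8→7.
A2: add {1} — 1 (Runner) has 1→8.
1 enters the attractor at level 2, so Runner can force the target in 2 moves from there.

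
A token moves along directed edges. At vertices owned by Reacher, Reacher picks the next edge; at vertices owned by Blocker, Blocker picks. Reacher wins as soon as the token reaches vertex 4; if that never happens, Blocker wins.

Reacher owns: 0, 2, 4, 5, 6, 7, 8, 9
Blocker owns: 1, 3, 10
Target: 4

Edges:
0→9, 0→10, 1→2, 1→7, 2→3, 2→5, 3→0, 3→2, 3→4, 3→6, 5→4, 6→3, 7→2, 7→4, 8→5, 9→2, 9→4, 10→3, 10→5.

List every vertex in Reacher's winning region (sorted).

A0 = {4}
A1: add {5, 7, 9} — 5 (Reacher) has 5→4; 7 (Reacher) has 7→4; 9 (Reacher) has 9→4.
A2: add {0, 2, 8} — 0 (Reacher) has 0→9; 2 (Reacher) has 2→5; 8 (Reacher) has 8→5.
A3: add {1} — 1 (Blocker): all of {2, 7} already in.
A4 = A3; e.g. 3 (Blocker) can still go to 6. Fixed point.
Reacher's winning region = {0, 1, 2, 4, 5, 7, 8, 9}.

0, 1, 2, 4, 5, 7, 8, 9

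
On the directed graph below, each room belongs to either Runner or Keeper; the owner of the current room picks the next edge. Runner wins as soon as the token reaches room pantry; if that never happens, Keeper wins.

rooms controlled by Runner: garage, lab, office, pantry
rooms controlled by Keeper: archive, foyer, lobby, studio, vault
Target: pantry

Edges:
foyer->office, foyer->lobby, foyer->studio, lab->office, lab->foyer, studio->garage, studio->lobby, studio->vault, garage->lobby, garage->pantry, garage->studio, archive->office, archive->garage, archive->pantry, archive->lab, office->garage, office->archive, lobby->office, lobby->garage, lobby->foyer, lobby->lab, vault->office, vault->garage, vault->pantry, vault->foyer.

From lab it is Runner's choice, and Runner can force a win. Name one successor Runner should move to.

office

A0 = {pantry}
A1: add {garage} — garage (Runner) has garage→pantry.
A2: add {office} — office (Runner) has office→garage.
A3: add {lab} — lab (Runner) has lab→office.
A4: add {archive} — archive (Keeper): all of {office, garage, pantry, lab} already in.
A5 = A4; e.g. lobby (Keeper) can still go to foyer. Fixed point.
From lab, successor office is in the attractor (rank 2); the other successor foyer is not.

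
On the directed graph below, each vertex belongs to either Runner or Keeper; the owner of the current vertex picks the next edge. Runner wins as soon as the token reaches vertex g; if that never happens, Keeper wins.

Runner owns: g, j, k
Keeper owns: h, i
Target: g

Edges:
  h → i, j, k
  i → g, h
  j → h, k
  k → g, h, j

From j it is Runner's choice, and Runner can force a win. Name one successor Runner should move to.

k

A0 = {g}
A1: add {k} — k (Runner) has k→g.
A2: add {j} — j (Runner) has j→k.
A3 = A2; e.g. h (Keeper) can still go to i. Fixed point.
From j, successor k is in the attractor (rank 1); the other successor h is not.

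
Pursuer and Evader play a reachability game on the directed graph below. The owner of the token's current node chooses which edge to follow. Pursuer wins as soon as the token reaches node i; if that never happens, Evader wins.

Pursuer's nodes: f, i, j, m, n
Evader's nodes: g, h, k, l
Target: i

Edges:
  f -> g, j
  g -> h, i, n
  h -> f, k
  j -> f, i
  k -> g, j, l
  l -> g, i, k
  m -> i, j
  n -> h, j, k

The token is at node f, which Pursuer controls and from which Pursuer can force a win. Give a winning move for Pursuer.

A0 = {i}
A1: add {j, m} — j (Pursuer) has j→i; m (Pursuer) has m→i.
A2: add {f, n} — f (Pursuer) has f→j; n (Pursuer) has n→j.
A3 = A2; e.g. g (Evader) can still go to h. Fixed point.
From f, successor j is in the attractor (rank 1); the other successor g is not.

j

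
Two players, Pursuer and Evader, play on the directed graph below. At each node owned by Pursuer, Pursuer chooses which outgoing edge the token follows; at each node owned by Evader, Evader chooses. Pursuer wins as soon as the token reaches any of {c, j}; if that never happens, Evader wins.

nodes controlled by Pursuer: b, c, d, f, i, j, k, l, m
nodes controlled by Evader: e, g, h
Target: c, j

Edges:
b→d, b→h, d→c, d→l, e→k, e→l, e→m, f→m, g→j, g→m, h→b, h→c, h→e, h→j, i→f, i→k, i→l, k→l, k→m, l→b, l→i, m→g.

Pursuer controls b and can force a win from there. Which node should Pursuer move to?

d

A0 = {c, j}
A1: add {d} — d (Pursuer) has d→c.
A2: add {b} — b (Pursuer) has b→d.
A3: add {l} — l (Pursuer) has l→b.
A4: add {i, k} — i (Pursuer) has i→l; k (Pursuer) has k→l.
A5 = A4; e.g. e (Evader) can still go to m. Fixed point.
From b, successor d is in the attractor (rank 1); the other successor h is not.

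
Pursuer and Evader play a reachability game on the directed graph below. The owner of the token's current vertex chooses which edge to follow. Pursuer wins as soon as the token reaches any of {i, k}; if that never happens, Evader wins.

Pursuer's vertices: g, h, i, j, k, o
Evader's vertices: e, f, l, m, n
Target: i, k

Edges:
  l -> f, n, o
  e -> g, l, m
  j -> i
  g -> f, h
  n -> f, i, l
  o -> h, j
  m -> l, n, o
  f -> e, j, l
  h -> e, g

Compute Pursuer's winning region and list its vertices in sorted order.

A0 = {i, k}
A1: add {j} — j (Pursuer) has j→i.
A2: add {o} — o (Pursuer) has o→j.
A3 = A2; e.g. e (Evader) can still go to g. Fixed point.
Pursuer's winning region = {i, j, k, o}.

i, j, k, o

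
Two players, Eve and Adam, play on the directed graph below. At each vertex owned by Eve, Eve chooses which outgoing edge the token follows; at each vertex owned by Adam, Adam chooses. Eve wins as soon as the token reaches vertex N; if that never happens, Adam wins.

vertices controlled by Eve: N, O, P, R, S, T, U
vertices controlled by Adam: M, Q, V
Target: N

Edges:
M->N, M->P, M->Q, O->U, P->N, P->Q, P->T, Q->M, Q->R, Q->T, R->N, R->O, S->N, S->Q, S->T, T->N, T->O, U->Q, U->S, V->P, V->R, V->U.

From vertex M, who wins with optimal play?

A0 = {N}
A1: add {P, R, S, T} — P (Eve) has P→N; R (Eve) has R→N; S (Eve) has S→N; T (Eve) has T→N.
A2: add {U} — U (Eve) has U→S.
A3: add {O, V} — O (Eve) has O→U; V (Adam): all of {P, R, U} already in.
A4 = A3; e.g. M (Adam) can still go to Q. Fixed point.
M never enters the attractor, so Adam can avoid the target forever.

Adam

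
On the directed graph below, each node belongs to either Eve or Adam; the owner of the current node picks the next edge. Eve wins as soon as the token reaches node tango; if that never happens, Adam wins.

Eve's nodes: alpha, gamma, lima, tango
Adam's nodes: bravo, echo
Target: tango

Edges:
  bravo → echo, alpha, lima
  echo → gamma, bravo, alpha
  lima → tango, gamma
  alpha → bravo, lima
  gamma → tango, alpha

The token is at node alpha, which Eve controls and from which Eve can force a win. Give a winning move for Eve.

A0 = {tango}
A1: add {gamma, lima} — gamma (Eve) has gamma→tango; lima (Eve) has lima→tango.
A2: add {alpha} — alpha (Eve) has alpha→lima.
A3 = A2; e.g. bravo (Adam) can still go to echo. Fixed point.
From alpha, successor lima is in the attractor (rank 1); the other successor bravo is not.

lima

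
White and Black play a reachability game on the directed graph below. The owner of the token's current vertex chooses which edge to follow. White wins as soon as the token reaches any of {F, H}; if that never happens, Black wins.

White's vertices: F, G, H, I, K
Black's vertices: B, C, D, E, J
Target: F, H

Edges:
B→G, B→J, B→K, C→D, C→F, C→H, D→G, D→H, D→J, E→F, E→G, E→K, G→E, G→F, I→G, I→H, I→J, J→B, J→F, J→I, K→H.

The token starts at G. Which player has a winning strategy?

White

A0 = {F, H}
A1: add {G, I, K} — G (White) has G→F; I (White) has I→H; K (White) has K→H.
G ∈ A1, so White can force the target.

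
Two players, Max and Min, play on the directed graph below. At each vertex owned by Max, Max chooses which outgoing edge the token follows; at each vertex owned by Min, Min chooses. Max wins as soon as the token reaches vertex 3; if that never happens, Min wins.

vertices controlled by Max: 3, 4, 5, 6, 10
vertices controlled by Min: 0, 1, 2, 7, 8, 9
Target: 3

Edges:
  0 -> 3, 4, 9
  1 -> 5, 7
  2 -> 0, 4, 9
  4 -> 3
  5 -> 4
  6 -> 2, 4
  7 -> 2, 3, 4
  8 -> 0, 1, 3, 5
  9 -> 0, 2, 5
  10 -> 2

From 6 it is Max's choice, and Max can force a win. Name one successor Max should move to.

A0 = {3}
A1: add {4} — 4 (Max) has 4→3.
A2: add {5, 6} — 5 (Max) has 5→4; 6 (Max) has 6→4.
A3 = A2; e.g. 0 (Min) can still go to 9. Fixed point.
From 6, successor 4 is in the attractor (rank 1); the other successor 2 is not.

4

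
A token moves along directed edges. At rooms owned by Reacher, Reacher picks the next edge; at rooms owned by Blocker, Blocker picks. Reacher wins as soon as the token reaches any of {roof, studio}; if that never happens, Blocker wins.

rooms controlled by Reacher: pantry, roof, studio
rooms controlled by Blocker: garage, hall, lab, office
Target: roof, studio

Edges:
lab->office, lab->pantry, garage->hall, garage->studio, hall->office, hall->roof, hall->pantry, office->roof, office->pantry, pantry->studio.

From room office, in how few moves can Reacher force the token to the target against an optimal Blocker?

2

A0 = {roof, studio}
A1: add {pantry} — pantry (Reacher) has pantry→studio.
A2: add {office} — office (Blocker): all of {roof, pantry} already in.
office enters the attractor at level 2, so Reacher can force the target in 2 moves from there.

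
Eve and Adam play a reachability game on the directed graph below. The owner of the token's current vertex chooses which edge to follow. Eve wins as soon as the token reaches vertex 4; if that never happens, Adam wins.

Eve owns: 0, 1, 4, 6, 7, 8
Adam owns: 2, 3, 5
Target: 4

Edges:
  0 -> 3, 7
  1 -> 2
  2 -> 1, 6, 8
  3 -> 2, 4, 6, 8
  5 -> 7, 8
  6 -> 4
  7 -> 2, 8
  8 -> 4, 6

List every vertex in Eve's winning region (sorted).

0, 4, 5, 6, 7, 8

A0 = {4}
A1: add {6, 8} — 6 (Eve) has 6→4; 8 (Eve) has 8→4.
A2: add {7} — 7 (Eve) has 7→8.
A3: add {0, 5} — 0 (Eve) has 0→7; 5 (Adam): all of {7, 8} already in.
A4 = A3; e.g. 1 (Eve) has no edge into A3. Fixed point.
Eve's winning region = {0, 4, 5, 6, 7, 8}.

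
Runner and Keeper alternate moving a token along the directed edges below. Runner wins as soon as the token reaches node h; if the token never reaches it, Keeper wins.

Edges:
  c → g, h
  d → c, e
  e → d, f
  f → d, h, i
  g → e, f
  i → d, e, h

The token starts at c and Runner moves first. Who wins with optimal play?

Track states (vertex, player-to-move).
A0 = {(h,Runner), (h,Keeper)}
A1: add {(c,Runner), (f,Runner), (i,Runner)}.
(c,Runner) ∈ A1 ⇒ Runner forces the target.

Runner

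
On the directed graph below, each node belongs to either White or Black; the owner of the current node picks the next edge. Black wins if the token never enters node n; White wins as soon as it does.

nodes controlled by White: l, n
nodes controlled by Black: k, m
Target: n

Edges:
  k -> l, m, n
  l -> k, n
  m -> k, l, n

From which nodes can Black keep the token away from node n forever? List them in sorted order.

k, m

A0 = {n}
A1: add {l} — l (White) has l→n.
A2 = A1; e.g. k (Black) can still go to m. Fixed point.
White's attractor = {l, n}; Black avoids the target exactly from the complement.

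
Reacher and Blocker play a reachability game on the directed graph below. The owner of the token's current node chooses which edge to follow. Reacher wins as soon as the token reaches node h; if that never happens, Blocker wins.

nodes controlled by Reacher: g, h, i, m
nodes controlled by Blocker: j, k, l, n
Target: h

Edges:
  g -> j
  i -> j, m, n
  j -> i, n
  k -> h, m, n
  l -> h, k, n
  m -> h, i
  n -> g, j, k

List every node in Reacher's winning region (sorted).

h, i, m

A0 = {h}
A1: add {m} — m (Reacher) has m→h.
A2: add {i} — i (Reacher) has i→m.
A3 = A2; e.g. g (Reacher) has no edge into A2. Fixed point.
Reacher's winning region = {h, i, m}.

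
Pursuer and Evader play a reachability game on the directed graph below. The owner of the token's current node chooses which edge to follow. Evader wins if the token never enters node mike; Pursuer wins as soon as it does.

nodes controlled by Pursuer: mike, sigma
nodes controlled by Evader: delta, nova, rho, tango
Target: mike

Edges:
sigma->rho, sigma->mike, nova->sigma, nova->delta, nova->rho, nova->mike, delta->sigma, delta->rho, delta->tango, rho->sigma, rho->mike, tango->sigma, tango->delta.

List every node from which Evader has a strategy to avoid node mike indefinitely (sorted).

delta, nova, tango

A0 = {mike}
A1: add {sigma} — sigma (Pursuer) has sigma→mike.
A2: add {rho} — rho (Evader): all of {sigma, mike} already in.
A3 = A2; e.g. nova (Evader) can still go to delta. Fixed point.
Pursuer's attractor = {mike, rho, sigma}; Evader avoids the target exactly from the complement.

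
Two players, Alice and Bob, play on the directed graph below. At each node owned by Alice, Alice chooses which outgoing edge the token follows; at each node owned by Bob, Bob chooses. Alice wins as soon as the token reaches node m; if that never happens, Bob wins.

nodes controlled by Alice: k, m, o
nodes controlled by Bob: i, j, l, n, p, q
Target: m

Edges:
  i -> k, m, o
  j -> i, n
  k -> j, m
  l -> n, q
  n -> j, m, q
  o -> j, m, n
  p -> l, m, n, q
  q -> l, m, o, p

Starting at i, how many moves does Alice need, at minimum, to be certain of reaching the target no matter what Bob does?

2

A0 = {m}
A1: add {k, o} — k (Alice) has k→m; o (Alice) has o→m.
A2: add {i} — i (Bob): all of {k, m, o} already in.
A3 = A2; e.g. j (Bob) can still go to n. Fixed point.
i enters the attractor at level 2, so Alice can force the target in 2 moves from there.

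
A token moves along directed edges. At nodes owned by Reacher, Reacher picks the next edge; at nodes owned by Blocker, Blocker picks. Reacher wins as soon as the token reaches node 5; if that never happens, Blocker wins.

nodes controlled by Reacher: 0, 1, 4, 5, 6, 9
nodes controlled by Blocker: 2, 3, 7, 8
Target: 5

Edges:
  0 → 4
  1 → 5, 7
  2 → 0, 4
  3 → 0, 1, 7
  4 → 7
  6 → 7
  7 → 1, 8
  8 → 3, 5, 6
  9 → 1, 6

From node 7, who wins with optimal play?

A0 = {5}
A1: add {1} — 1 (Reacher) has 1→5.
A2: add {9} — 9 (Reacher) has 9→1.
A3 = A2; e.g. 0 (Reacher) has no edge into A2. Fixed point.
7 never enters the attractor, so Blocker can avoid the target forever.

Blocker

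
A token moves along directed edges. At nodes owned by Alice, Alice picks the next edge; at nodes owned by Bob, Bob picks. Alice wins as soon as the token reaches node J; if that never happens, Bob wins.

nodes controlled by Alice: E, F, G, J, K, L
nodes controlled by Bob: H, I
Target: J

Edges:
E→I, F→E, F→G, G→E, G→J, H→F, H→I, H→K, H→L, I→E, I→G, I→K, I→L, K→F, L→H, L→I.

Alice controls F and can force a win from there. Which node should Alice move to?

G

A0 = {J}
A1: add {G} — G (Alice) has G→J.
A2: add {F} — F (Alice) has F→G.
A3: add {K} — K (Alice) has K→F.
A4 = A3; e.g. E (Alice) has no edge into A3. Fixed point.
From F, successor G is in the attractor (rank 1); the other successor E is not.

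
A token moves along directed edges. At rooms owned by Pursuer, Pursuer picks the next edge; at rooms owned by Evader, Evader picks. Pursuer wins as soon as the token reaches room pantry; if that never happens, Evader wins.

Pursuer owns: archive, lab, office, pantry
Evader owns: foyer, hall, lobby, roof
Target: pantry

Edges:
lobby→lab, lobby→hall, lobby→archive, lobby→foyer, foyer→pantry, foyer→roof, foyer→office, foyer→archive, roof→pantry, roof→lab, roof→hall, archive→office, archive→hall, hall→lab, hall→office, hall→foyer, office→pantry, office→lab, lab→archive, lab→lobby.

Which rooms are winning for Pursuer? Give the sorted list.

A0 = {pantry}
A1: add {office} — office (Pursuer) has office→pantry.
A2: add {archive} — archive (Pursuer) has archive→office.
A3: add {lab} — lab (Pursuer) has lab→archive.
A4 = A3; e.g. roof (Evader) can still go to hall. Fixed point.
Pursuer's winning region = {archive, lab, office, pantry}.

archive, lab, office, pantry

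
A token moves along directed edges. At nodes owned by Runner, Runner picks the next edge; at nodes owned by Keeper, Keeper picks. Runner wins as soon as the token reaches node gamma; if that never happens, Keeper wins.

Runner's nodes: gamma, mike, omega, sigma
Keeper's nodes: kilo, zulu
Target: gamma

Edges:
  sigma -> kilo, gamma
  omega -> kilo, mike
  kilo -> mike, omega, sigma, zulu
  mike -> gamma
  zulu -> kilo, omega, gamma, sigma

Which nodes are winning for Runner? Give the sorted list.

A0 = {gamma}
A1: add {mike, sigma} — mike (Runner) has mike→gamma; sigma (Runner) has sigma→gamma.
A2: add {omega} — omega (Runner) has omega→mike.
A3 = A2; e.g. kilo (Keeper) can still go to zulu. Fixed point.
Runner's winning region = {gamma, mike, omega, sigma}.

gamma, mike, omega, sigma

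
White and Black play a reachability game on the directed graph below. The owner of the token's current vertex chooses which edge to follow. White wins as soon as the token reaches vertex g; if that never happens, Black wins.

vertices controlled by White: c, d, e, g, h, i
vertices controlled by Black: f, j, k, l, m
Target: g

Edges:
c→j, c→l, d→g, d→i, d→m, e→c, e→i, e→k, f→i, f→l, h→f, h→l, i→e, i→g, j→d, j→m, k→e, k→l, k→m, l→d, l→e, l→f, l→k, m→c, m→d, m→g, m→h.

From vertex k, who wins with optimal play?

A0 = {g}
A1: add {d, i} — d (White) has d→g; i (White) has i→g.
A2: add {e} — e (White) has e→i.
A3 = A2; e.g. c (White) has no edge into A2. Fixed point.
k never enters the attractor, so Black can avoid the target forever.

Black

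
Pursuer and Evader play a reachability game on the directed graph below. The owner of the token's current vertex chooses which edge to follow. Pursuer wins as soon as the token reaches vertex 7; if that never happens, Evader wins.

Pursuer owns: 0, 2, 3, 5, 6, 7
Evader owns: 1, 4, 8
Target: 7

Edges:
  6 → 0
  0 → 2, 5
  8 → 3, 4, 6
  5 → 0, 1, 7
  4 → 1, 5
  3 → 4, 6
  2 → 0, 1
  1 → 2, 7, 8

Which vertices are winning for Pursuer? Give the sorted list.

0, 2, 3, 5, 6, 7

A0 = {7}
A1: add {5} — 5 (Pursuer) has 5→7.
A2: add {0} — 0 (Pursuer) has 0→5.
A3: add {2, 6} — 2 (Pursuer) has 2→0; 6 (Pursuer) has 6→0.
A4: add {3} — 3 (Pursuer) has 3→6.
A5 = A4; e.g. 1 (Evader) can still go to 8. Fixed point.
Pursuer's winning region = {0, 2, 3, 5, 6, 7}.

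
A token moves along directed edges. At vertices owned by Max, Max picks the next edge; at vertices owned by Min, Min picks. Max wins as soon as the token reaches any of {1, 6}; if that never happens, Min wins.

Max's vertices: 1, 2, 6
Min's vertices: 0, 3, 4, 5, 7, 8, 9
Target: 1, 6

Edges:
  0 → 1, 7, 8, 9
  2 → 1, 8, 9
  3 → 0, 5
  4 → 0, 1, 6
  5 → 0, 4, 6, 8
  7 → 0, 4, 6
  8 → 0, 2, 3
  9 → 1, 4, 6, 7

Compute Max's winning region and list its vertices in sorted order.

1, 2, 6

A0 = {1, 6}
A1: add {2} — 2 (Max) has 2→1.
A2 = A1; e.g. 0 (Min) can still go to 7. Fixed point.
Max's winning region = {1, 2, 6}.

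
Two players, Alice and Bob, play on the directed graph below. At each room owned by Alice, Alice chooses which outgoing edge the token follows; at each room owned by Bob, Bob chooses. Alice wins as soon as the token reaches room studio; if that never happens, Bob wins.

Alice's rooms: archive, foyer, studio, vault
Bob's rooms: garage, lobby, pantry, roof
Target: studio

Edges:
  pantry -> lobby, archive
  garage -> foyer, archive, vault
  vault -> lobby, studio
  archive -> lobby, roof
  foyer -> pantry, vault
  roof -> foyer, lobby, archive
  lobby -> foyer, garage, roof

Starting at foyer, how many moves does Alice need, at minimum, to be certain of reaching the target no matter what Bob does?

2

A0 = {studio}
A1: add {vault} — vault (Alice) has vault→studio.
A2: add {foyer} — foyer (Alice) has foyer→vault.
A3 = A2; e.g. lobby (Bob) can still go to garage. Fixed point.
foyer enters the attractor at level 2, so Alice can force the target in 2 moves from there.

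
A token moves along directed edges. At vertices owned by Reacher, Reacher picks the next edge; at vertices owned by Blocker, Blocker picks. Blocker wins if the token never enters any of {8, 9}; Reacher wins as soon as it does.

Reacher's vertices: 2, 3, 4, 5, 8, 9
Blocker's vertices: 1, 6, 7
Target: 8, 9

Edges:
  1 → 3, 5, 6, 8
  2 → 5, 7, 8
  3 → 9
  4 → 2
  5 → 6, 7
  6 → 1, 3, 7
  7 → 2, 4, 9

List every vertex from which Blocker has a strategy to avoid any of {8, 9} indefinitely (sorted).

1, 6

A0 = {8, 9}
A1: add {2, 3} — 2 (Reacher) has 2→8; 3 (Reacher) has 3→9.
A2: add {4} — 4 (Reacher) has 4→2.
A3: add {7} — 7 (Blocker): all of {2, 4, 9} already in.
A4: add {5} — 5 (Reacher) has 5→7.
A5 = A4; e.g. 1 (Blocker) can still go to 6. Fixed point.
Reacher's attractor = {2, 3, 4, 5, 7, 8, 9}; Blocker avoids the target exactly from the complement.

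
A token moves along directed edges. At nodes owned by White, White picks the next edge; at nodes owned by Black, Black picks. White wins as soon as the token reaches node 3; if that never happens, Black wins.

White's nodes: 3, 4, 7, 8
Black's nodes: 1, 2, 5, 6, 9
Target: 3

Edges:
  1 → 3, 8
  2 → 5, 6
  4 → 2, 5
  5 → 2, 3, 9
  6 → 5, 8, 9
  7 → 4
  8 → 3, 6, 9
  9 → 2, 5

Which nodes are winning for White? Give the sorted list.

1, 3, 8

A0 = {3}
A1: add {8} — 8 (White) has 8→3.
A2: add {1} — 1 (Black): all of {3, 8} already in.
A3 = A2; e.g. 2 (Black) can still go to 5. Fixed point.
White's winning region = {1, 3, 8}.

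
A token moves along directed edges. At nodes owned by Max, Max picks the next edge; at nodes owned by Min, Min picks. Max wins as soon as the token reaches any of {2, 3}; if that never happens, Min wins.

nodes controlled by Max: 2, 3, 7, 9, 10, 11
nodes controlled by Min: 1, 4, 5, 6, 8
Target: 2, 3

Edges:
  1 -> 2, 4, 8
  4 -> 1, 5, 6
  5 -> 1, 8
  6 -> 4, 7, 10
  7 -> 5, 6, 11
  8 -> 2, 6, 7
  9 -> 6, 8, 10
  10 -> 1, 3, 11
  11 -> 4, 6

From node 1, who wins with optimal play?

Min

A0 = {2, 3}
A1: add {10} — 10 (Max) has 10→3.
A2: add {9} — 9 (Max) has 9→10.
A3 = A2; e.g. 1 (Min) can still go to 4. Fixed point.
1 never enters the attractor, so Min can avoid the target forever.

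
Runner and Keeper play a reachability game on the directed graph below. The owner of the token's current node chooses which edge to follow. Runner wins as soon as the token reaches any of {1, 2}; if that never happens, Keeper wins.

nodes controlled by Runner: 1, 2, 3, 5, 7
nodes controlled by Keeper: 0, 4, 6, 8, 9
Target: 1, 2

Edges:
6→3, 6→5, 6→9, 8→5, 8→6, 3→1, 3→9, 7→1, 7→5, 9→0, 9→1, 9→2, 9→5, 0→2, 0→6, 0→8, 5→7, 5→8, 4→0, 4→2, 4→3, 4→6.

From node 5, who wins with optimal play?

Runner

A0 = {1, 2}
A1: add {3, 7} — 3 (Runner) has 3→1; 7 (Runner) has 7→1.
A2: add {5} — 5 (Runner) has 5→7.
A3 = A2; e.g. 0 (Keeper) can still go to 6. Fixed point.
5 ∈ A2, so Runner can force the target.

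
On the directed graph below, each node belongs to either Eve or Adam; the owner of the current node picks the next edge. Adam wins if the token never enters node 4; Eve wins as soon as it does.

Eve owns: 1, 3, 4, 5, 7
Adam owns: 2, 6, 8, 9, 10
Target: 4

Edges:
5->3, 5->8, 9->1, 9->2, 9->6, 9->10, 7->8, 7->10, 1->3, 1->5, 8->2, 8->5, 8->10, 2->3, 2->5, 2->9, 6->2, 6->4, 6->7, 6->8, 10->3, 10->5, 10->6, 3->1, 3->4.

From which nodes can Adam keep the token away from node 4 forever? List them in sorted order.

2, 6, 7, 8, 9, 10

A0 = {4}
A1: add {3} — 3 (Eve) has 3→4.
A2: add {1, 5} — 1 (Eve) has 1→3; 5 (Eve) has 5→3.
A3 = A2; e.g. 2 (Adam) can still go to 9. Fixed point.
Eve's attractor = {1, 3, 4, 5}; Adam avoids the target exactly from the complement.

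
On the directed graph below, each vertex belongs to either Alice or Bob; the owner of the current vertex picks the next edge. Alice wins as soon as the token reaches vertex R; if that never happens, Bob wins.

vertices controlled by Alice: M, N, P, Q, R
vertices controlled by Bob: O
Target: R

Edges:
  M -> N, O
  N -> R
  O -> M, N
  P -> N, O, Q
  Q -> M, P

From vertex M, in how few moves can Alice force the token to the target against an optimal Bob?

2

A0 = {R}
A1: add {N} — N (Alice) has N→R.
A2: add {M, P} — M (Alice) has M→N; P (Alice) has P→N.
M enters the attractor at level 2, so Alice can force the target in 2 moves from there.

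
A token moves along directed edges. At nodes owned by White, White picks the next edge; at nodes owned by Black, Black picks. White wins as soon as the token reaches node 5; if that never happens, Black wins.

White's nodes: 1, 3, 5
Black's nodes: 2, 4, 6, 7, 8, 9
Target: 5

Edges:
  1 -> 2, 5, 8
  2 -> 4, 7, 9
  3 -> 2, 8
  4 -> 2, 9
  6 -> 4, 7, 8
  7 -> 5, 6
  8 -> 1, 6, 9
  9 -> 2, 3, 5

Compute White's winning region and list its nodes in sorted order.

1, 5

A0 = {5}
A1: add {1} — 1 (White) has 1→5.
A2 = A1; e.g. 2 (Black) can still go to 4. Fixed point.
White's winning region = {1, 5}.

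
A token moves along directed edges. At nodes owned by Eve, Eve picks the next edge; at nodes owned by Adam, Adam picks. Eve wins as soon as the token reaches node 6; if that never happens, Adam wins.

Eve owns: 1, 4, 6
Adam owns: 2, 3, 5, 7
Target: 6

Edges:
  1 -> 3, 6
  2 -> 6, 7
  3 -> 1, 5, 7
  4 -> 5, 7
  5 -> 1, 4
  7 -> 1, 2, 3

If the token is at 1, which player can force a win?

A0 = {6}
A1: add {1} — 1 (Eve) has 1→6.
A2 = A1; e.g. 2 (Adam) can still go to 7. Fixed point.
1 ∈ A1, so Eve can force the target.

Eve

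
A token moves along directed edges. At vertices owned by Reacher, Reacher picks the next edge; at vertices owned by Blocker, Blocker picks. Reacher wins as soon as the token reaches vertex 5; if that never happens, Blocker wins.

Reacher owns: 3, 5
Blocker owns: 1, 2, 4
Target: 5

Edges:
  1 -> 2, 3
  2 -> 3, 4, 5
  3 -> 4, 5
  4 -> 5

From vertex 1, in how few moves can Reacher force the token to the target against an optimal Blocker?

3

A0 = {5}
A1: add {3, 4} — 3 (Reacher) has 3→5; 4 (Blocker): all of {5} already in.
A2: add {2} — 2 (Blocker): all of {3, 4, 5} already in.
A3: add {1} — 1 (Blocker): all of {2, 3} already in.
A3 = all vertices. Fixed point.
1 enters the attractor at level 3, so Reacher can force the target in 3 moves from there.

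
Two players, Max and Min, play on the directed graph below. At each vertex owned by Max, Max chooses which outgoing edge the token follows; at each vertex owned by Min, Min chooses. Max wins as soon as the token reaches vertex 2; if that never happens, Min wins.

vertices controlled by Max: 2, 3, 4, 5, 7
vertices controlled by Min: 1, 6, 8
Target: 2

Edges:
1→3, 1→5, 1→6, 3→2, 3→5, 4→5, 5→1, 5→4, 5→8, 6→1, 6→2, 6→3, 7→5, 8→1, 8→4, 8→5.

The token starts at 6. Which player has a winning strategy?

A0 = {2}
A1: add {3} — 3 (Max) has 3→2.
A2 = A1; e.g. 1 (Min) can still go to 5. Fixed point.
6 never enters the attractor, so Min can avoid the target forever.

Min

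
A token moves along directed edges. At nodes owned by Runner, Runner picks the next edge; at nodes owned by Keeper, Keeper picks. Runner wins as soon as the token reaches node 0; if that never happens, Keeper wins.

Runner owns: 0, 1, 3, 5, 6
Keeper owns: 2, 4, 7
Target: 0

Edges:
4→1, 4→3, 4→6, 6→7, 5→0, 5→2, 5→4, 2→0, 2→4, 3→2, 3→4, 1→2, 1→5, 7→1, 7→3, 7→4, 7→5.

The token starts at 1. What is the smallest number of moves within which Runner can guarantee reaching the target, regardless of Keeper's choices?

2

A0 = {0}
A1: add {5} — 5 (Runner) has 5→0.
A2: add {1} — 1 (Runner) has 1→5.
A3 = A2; e.g. 2 (Keeper) can still go to 4. Fixed point.
1 enters the attractor at level 2, so Runner can force the target in 2 moves from there.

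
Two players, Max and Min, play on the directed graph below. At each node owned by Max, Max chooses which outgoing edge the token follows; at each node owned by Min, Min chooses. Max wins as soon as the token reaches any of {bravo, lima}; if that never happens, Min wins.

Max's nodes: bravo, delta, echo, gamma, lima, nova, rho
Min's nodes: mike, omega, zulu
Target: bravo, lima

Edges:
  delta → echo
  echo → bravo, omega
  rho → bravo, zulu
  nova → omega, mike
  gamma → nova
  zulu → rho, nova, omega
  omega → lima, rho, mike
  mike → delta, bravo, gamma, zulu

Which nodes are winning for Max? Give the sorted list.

A0 = {bravo, lima}
A1: add {echo, rho} — echo (Max) has echo→bravo; rho (Max) has rho→bravo.
A2: add {delta} — delta (Max) has delta→echo.
A3 = A2; e.g. nova (Max) has no edge into A2. Fixed point.
Max's winning region = {bravo, delta, echo, lima, rho}.

bravo, delta, echo, lima, rho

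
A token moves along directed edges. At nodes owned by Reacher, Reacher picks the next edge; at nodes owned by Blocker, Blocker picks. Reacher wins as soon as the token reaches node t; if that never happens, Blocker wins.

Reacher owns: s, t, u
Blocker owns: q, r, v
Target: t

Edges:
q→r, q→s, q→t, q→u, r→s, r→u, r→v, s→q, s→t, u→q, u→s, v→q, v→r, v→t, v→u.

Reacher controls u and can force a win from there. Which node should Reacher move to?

s

A0 = {t}
A1: add {s} — s (Reacher) has s→t.
A2: add {u} — u (Reacher) has u→s.
A3 = A2; e.g. q (Blocker) can still go to r. Fixed point.
From u, successor s is in the attractor (rank 1); the other successor q is not.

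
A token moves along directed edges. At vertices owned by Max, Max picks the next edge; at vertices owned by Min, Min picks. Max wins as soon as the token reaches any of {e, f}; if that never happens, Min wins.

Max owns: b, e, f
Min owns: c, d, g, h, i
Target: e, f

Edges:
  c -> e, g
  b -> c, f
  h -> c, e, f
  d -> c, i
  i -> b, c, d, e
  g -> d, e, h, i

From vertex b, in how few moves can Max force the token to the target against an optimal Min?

A0 = {e, f}
A1: add {b} — b (Max) has b→f.
A2 = A1; e.g. c (Min) can still go to g. Fixed point.
b enters the attractor at level 1, so Max can force the target in 1 move from there.

1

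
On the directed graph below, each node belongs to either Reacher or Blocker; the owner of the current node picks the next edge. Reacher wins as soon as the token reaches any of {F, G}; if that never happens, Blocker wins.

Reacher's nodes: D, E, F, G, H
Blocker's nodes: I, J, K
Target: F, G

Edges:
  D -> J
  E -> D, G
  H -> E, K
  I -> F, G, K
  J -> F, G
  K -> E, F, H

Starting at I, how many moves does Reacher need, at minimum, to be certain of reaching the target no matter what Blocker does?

4

A0 = {F, G}
A1: add {E, J} — E (Reacher) has E→G; J (Blocker): all of {F, G} already in.
A2: add {D, H} — D (Reacher) has D→J; H (Reacher) has H→E.
A3: add {K} — K (Blocker): all of {E, F, H} already in.
A4: add {I} — I (Blocker): all of {F, G, K} already in.
A4 = all vertices. Fixed point.
I enters the attractor at level 4, so Reacher can force the target in 4 moves from there.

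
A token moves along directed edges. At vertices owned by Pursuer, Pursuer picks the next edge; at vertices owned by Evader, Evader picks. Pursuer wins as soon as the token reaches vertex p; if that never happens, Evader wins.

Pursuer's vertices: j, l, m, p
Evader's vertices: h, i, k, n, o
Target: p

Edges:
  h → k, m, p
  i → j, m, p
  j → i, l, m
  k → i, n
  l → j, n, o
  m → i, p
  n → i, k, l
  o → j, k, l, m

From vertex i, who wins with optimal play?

Pursuer

A0 = {p}
A1: add {m} — m (Pursuer) has m→p.
A2: add {j} — j (Pursuer) has j→m.
A3: add {i, l} — i (Evader): all of {j, m, p} already in; l (Pursuer) has l→j.
A4 = A3; e.g. h (Evader) can still go to k. Fixed point.
i ∈ A3, so Pursuer can force the target.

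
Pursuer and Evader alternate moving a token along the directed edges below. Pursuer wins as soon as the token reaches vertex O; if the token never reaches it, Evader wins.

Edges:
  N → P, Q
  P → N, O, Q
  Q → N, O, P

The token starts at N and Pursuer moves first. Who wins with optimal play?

Track states (vertex, player-to-move).
A0 = {(O,Pursuer), (O,Evader)}
A1: add {(P,Pursuer), (Q,Pursuer)}.
A2: add {(N,Evader)}.
A3 = A2; e.g. (N,Pursuer) stays out. (N,Pursuer) never enters ⇒ Evader avoids the target.

Evader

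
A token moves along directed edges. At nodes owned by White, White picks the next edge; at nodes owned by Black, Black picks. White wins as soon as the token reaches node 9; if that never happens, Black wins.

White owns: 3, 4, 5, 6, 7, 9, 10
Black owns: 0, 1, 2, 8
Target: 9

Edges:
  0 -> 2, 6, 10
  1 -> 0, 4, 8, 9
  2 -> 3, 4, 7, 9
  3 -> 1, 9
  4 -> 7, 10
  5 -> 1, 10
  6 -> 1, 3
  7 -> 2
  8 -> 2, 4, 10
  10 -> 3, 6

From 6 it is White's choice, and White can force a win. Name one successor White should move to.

3

A0 = {9}
A1: add {3} — 3 (White) has 3→9.
A2: add {6, 10} — 6 (White) has 6→3; 10 (White) has 10→3.
A3: add {4, 5} — 4 (White) has 4→10; 5 (White) has 5→10.
A4 = A3; e.g. 0 (Black) can still go to 2. Fixed point.
From 6, successor 3 is in the attractor (rank 1); the other successor 1 is not.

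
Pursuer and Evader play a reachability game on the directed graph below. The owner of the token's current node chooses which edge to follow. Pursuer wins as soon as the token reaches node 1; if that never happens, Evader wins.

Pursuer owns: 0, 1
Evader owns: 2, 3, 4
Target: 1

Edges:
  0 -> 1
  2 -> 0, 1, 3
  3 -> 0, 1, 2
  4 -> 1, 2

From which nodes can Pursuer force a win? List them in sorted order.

0, 1

A0 = {1}
A1: add {0} — 0 (Pursuer) has 0→1.
A2 = A1; e.g. 2 (Evader) can still go to 3. Fixed point.
Pursuer's winning region = {0, 1}.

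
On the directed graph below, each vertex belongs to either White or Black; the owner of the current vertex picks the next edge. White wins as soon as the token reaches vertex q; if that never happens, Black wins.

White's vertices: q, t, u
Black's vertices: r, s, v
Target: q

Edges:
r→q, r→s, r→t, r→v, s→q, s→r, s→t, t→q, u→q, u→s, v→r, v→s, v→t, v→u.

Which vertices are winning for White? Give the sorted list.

q, t, u

A0 = {q}
A1: add {t, u} — t (White) has t→q; u (White) has u→q.
A2 = A1; e.g. r (Black) can still go to s. Fixed point.
White's winning region = {q, t, u}.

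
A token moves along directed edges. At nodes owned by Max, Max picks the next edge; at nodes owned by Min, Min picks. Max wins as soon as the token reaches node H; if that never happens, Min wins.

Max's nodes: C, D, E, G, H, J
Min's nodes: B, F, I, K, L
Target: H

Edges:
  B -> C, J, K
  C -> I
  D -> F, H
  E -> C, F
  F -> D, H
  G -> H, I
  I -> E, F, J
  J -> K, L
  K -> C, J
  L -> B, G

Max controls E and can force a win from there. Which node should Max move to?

F

A0 = {H}
A1: add {D, G} — D (Max) has D→H; G (Max) has G→H.
A2: add {F} — F (Min): all of {D, H} already in.
A3: add {E} — E (Max) has E→F.
A4 = A3; e.g. B (Min) can still go to C. Fixed point.
From E, successor F is in the attractor (rank 2); the other successor C is not.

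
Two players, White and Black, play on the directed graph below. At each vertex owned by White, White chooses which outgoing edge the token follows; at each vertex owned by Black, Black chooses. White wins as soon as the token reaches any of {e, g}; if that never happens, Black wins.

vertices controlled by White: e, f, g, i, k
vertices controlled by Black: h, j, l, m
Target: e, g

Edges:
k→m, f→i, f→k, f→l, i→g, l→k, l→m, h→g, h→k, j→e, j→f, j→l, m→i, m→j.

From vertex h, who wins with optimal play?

A0 = {e, g}
A1: add {i} — i (White) has i→g.
A2: add {f} — f (White) has f→i.
A3 = A2; e.g. h (Black) can still go to k. Fixed point.
h never enters the attractor, so Black can avoid the target forever.

Black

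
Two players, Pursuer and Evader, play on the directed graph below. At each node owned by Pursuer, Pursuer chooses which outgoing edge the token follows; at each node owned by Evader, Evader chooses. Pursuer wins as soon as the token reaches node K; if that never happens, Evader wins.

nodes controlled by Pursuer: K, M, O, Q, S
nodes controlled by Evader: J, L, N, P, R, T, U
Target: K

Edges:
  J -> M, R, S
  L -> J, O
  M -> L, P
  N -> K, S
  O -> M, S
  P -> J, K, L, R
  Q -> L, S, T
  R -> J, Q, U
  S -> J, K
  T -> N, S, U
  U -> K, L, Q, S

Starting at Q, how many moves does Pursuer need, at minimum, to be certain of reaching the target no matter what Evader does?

2

A0 = {K}
A1: add {S} — S (Pursuer) has S→K.
A2: add {N, O, Q} — N (Evader): all of {K, S} already in; O (Pursuer) has O→S; Q (Pursuer) has Q→S.
A3 = A2; e.g. J (Evader) can still go to M. Fixed point.
Q enters the attractor at level 2, so Pursuer can force the target in 2 moves from there.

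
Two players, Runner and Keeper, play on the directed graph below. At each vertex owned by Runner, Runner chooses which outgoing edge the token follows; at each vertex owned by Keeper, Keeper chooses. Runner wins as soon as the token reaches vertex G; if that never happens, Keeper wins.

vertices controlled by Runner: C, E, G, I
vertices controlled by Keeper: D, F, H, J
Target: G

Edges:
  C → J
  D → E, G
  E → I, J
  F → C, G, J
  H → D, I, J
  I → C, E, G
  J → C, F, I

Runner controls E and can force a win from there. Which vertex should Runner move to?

I

A0 = {G}
A1: add {I} — I (Runner) has I→G.
A2: add {E} — E (Runner) has E→I.
A3: add {D} — D (Keeper): all of {E, G} already in.
A4 = A3; e.g. C (Runner) has no edge into A3. Fixed point.
From E, successor I is in the attractor (rank 1); the other successor J is not.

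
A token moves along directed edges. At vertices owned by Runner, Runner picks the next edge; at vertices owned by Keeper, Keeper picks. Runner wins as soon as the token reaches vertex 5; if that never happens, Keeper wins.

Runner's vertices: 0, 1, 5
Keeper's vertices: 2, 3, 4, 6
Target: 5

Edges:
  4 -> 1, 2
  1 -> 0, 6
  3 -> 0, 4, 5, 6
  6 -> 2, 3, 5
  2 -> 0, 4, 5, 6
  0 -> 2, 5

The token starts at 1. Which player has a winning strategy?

A0 = {5}
A1: add {0} — 0 (Runner) has 0→5.
A2: add {1} — 1 (Runner) has 1→0.
A3 = A2; e.g. 2 (Keeper) can still go to 4. Fixed point.
1 ∈ A2, so Runner can force the target.

Runner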